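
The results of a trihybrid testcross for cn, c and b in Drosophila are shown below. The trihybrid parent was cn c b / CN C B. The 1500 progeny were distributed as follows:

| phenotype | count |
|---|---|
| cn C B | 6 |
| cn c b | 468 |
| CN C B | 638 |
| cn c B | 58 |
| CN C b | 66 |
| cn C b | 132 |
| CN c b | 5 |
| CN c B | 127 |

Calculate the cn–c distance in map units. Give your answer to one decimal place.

The two rarest classes, CN c b and cn C B, are the double crossovers. Comparing them with the parentals, only the cn allele has switched, so cn is the middle locus and the order is b – cn – c.
Crossovers in the cn–c interval produce the single-crossover classes cn C b and CN c B (132 + 127 = 259) plus the double crossovers (11).
RF(cn–c) = (259 + 11) / 1500 = 270/1500 = 0.1800 → 18.0 map units.

18.0 map units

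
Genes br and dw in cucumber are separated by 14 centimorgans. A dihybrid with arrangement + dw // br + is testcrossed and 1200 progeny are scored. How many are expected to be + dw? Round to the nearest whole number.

A map distance of 14 centimorgans corresponds to a recombination frequency of 0.140.
The F1 is + dw / br +, so + dw is a parental gamete class with expected frequency (1 − r)/2 = 0.860/2 = 0.4300.
Expected number = 0.4300 × 1200 = 516.00 ≈ 516.

516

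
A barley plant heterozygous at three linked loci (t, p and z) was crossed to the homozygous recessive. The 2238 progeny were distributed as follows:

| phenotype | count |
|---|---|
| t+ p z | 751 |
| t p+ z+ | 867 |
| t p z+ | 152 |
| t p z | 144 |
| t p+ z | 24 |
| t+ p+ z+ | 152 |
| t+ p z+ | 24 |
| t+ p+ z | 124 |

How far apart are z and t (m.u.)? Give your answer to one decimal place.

The two most frequent reciprocal classes, t p+ z+ and t+ p z, are the parental types, so the F1 was t p+ z+ / t+ p z.
The two rarest classes, t p+ z and t+ p z+, are the double crossovers. Comparing them with the parentals, only the z allele has switched, so z is the middle locus and the order is p – z – t.
Crossovers in the z–t interval produce the single-crossover classes t+ p+ z+ and t p z (152 + 144 = 296) plus the double crossovers (48).
RF(z–t) = (296 + 48) / 2238 = 344/2238 = 0.1537 → 15.4 m.u.

15.4 m.u.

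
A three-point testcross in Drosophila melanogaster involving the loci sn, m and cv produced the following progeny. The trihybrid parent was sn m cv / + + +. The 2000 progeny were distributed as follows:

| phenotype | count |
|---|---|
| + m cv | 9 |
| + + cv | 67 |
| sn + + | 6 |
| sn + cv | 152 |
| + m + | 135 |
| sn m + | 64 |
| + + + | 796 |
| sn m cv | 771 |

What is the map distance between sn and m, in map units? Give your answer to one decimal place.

The two rarest classes, + m cv and sn + +, are the double crossovers. Comparing them with the parentals, only the sn allele has switched, so sn is the middle locus and the order is m – sn – cv.
Crossovers in the m–sn interval produce the single-crossover classes sn + cv and + m + (152 + 135 = 287) plus the double crossovers (15).
RF(m–sn) = (287 + 15) / 2000 = 302/2000 = 0.1510 → 15.1 map units.

15.1 map units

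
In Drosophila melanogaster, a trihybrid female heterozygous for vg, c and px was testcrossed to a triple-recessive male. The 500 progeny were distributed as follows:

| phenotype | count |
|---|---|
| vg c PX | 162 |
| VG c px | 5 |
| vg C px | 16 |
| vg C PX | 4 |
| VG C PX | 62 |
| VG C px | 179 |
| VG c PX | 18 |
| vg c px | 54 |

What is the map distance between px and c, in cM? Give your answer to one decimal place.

The two most frequent reciprocal classes, VG C px and vg c PX, are the parental types, so the F1 was VG C px / vg c PX.
The two rarest classes, VG c px and vg C PX, are the double crossovers. Comparing them with the parentals, only the c allele has switched, so c is the middle locus and the order is vg – c – px.
Crossovers in the c–px interval produce the single-crossover classes VG C PX and vg c px (62 + 54 = 116) plus the double crossovers (9).
RF(c–px) = (116 + 9) / 500 = 125/500 = 0.2500 → 25.0 cM.

25.0 cM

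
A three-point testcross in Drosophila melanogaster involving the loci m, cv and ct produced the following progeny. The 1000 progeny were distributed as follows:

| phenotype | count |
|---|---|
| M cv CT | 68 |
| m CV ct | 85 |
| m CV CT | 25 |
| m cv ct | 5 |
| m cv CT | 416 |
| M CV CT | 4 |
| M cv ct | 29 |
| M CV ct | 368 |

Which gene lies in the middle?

The two most frequent reciprocal classes, M CV ct and m cv CT, are the parental types, so the F1 was M CV ct / m cv CT.
The two rarest classes, M CV CT and m cv ct, are the double crossovers. Comparing them with the parentals, only the ct allele has switched, so ct is the middle locus and the order is m – ct – cv.

ct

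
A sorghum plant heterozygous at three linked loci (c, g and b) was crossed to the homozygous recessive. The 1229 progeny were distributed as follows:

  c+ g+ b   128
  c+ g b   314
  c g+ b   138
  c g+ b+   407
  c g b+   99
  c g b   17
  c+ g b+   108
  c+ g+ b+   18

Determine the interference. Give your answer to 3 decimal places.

The two most frequent reciprocal classes, c g+ b+ and c+ g b, are the parental types, so the F1 was c g+ b+ / c+ g b.
The two rarest classes, c+ g+ b+ and c g b, are the double crossovers. Comparing them with the parentals, only the c allele has switched, so c is the middle locus and the order is b – c – g.
b–c: (246 + 35)/1229 = 0.2286; c–g: (227 + 35)/1229 = 0.2132.
Expected DCO frequency = 0.2286 × 0.2132 ≈ 0.04874; observed = 35/1229 ≈ 0.02848.
Coefficient of coincidence = 0.02848/0.04874 ≈ 0.584; interference = 1 − 0.584 = 0.416.

0.416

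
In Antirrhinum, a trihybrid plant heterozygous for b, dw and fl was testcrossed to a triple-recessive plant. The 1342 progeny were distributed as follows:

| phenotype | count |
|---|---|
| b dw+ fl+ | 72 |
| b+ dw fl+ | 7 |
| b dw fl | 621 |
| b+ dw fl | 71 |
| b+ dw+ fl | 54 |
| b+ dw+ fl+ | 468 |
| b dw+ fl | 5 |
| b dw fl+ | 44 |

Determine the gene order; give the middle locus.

The two most frequent reciprocal classes, b+ dw+ fl+ and b dw fl, are the parental types, so the F1 was b+ dw+ fl+ / b dw fl.
The two rarest classes, b+ dw fl+ and b dw+ fl, are the double crossovers. Comparing them with the parentals, only the dw allele has switched, so dw is the middle locus and the order is b – dw – fl.

dw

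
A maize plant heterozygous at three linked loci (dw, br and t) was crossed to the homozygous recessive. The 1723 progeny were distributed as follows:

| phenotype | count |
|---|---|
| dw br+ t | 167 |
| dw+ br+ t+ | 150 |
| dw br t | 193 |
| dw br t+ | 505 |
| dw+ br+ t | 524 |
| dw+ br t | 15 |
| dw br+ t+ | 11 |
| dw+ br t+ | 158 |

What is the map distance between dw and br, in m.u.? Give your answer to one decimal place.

The two most frequent reciprocal classes, dw+ br+ t and dw br t+, are the parental types, so the F1 was dw+ br+ t / dw br t+.
The two rarest classes, dw+ br t and dw br+ t+, are the double crossovers. Comparing them with the parentals, only the br allele has switched, so br is the middle locus and the order is t – br – dw.
Crossovers in the br–dw interval produce the single-crossover classes dw br+ t and dw+ br t+ (167 + 158 = 325) plus the double crossovers (26).
RF(br–dw) = (325 + 26) / 1723 = 351/1723 = 0.2037 → 20.4 m.u.

20.4 m.u.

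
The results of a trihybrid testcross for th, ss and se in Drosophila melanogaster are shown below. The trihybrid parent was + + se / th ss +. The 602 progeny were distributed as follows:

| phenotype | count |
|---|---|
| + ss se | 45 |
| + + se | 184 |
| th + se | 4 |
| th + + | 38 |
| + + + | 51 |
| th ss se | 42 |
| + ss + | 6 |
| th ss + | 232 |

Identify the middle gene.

The two rarest classes, th + se and + ss +, are the double crossovers. Comparing them with the parentals, only the th allele has switched, so th is the middle locus and the order is se – th – ss.

th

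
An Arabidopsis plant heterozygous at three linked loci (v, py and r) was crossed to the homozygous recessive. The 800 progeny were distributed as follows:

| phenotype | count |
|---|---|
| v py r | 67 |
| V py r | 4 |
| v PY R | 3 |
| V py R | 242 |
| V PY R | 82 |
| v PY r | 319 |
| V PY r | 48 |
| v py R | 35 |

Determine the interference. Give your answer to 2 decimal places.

The two most frequent reciprocal classes, V py R and v PY r, are the parental types, so the F1 was V py R / v PY r.
The two rarest classes, V py r and v PY R, are the double crossovers. Comparing them with the parentals, only the r allele has switched, so r is the middle locus and the order is py – r – v.
py–r: (149 + 7)/800 = 0.1950; r–v: (83 + 7)/800 = 0.1125.
Expected DCO frequency = 0.1950 × 0.1125 ≈ 0.02194; observed = 7/800 ≈ 0.00875.
Coefficient of coincidence = 0.00875/0.02194 ≈ 0.40; interference = 1 − 0.40 = 0.60.

0.60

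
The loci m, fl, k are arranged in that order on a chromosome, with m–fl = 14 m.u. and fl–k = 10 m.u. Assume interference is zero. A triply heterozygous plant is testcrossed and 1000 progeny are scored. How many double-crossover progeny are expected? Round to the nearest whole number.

Map distances give recombination frequencies of 0.140 and 0.100 for the two intervals.
With no interference, expected double-crossover frequency = 0.140 × 0.100 = 0.01400.
Expected number = 0.01400 × 1000 = 14.00 ≈ 14.

14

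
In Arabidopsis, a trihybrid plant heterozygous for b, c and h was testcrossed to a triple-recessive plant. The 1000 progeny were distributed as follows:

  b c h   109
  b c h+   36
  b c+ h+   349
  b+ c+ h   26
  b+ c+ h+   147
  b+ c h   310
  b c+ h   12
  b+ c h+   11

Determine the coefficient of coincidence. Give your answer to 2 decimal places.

The two most frequent reciprocal classes, b c+ h+ and b+ c h, are the parental types, so the F1 was b c+ h+ / b+ c h.
The two rarest classes, b c+ h and b+ c h+, are the double crossovers. Comparing them with the parentals, only the h allele has switched, so h is the middle locus and the order is b – h – c.
b–h: (256 + 23)/1000 = 0.2790; h–c: (62 + 23)/1000 = 0.0850.
Expected DCO frequency = 0.2790 × 0.0850 ≈ 0.02372; observed = 23/1000 ≈ 0.02300.
Coefficient of coincidence = 0.02300/0.02372 ≈ 0.97.

0.97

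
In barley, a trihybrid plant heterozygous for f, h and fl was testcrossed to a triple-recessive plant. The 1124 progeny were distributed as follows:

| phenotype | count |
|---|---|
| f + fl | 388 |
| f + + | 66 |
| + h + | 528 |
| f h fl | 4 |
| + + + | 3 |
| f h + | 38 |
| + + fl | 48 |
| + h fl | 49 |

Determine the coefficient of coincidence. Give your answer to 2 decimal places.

0.69

The two most frequent reciprocal classes, f + fl and + h +, are the parental types, so the F1 was f + fl / + h +.
The two rarest classes, f h fl and + + +, are the double crossovers. Comparing them with the parentals, only the h allele has switched, so h is the middle locus and the order is fl – h – f.
fl–h: (115 + 7)/1124 = 0.1085; h–f: (86 + 7)/1124 = 0.0827.
Expected DCO frequency = 0.1085 × 0.0827 ≈ 0.00897; observed = 7/1124 ≈ 0.00623.
Coefficient of coincidence = 0.00623/0.00897 ≈ 0.69.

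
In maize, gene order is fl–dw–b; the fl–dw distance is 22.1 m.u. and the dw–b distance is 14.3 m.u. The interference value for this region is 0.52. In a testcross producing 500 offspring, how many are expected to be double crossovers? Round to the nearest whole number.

Map distances give recombination frequencies of 0.221 and 0.143 for the two intervals.
With interference 0.52 (so coincidence = 0.48), expected double-crossover frequency = 0.221 × 0.143 × 0.48 = 0.01517.
Expected number = 0.01517 × 500 = 7.58 ≈ 8.

8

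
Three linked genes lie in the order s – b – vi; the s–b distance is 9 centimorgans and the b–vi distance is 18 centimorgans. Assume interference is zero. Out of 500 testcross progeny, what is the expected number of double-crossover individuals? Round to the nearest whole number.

Map distances give recombination frequencies of 0.090 and 0.180 for the two intervals.
With no interference, expected double-crossover frequency = 0.090 × 0.180 = 0.01620.
Expected number = 0.01620 × 500 = 8.10 ≈ 8.

8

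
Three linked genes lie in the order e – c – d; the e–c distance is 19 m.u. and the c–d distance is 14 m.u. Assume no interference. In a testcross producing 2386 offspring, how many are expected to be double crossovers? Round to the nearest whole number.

63

Map distances give recombination frequencies of 0.190 and 0.140 for the two intervals.
With no interference, expected double-crossover frequency = 0.190 × 0.140 = 0.02660.
Expected number = 0.02660 × 2386 = 63.47 ≈ 63.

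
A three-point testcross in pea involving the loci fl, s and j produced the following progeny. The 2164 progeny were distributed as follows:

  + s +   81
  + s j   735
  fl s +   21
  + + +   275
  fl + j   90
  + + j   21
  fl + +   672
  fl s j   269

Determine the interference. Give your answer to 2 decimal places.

0.27

The two most frequent reciprocal classes, + s j and fl + +, are the parental types, so the F1 was + s j / fl + +.
The two rarest classes, + + j and fl s +, are the double crossovers. Comparing them with the parentals, only the s allele has switched, so s is the middle locus and the order is j – s – fl.
j–s: (171 + 42)/2164 = 0.0984; s–fl: (544 + 42)/2164 = 0.2708.
Expected DCO frequency = 0.0984 × 0.2708 ≈ 0.02665; observed = 42/2164 ≈ 0.01941.
Coefficient of coincidence = 0.01941/0.02665 ≈ 0.73; interference = 1 − 0.73 = 0.27.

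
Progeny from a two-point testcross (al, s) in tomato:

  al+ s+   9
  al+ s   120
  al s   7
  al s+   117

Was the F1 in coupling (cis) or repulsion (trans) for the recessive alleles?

The two most frequent classes are al+ s (120) and al s+ (117); these are the parental (non-recombinant) types.
So the F1 carried al+ s on one chromosome and al s+ on the other — the recessive alleles are on opposite chromosomes (trans / repulsion).

trans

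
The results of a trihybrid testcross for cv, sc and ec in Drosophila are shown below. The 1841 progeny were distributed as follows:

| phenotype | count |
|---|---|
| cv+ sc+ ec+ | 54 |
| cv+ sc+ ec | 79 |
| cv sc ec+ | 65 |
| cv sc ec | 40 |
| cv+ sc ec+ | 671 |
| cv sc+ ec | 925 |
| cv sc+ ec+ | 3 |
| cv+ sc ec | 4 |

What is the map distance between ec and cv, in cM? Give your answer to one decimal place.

The two most frequent reciprocal classes, cv sc+ ec and cv+ sc ec+, are the parental types, so the F1 was cv sc+ ec / cv+ sc ec+.
The two rarest classes, cv sc+ ec+ and cv+ sc ec, are the double crossovers. Comparing them with the parentals, only the ec allele has switched, so ec is the middle locus and the order is sc – ec – cv.
Crossovers in the ec–cv interval produce the single-crossover classes cv+ sc+ ec and cv sc ec+ (79 + 65 = 144) plus the double crossovers (7).
RF(ec–cv) = (144 + 7) / 1841 = 151/1841 = 0.0820 → 8.2 cM.

8.2 cM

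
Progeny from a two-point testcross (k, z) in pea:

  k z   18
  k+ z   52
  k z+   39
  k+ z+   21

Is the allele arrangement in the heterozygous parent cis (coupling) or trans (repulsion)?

The two most frequent classes are k+ z (52) and k z+ (39); these are the parental (non-recombinant) types.
So the F1 carried k+ z on one chromosome and k z+ on the other — the recessive alleles are on opposite chromosomes (trans / repulsion).

trans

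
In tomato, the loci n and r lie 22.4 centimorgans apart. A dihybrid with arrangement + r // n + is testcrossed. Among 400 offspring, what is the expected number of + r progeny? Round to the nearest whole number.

155

A map distance of 22.4 centimorgans corresponds to a recombination frequency of 0.224.
The F1 is + r / n +, so + r is a parental gamete class with expected frequency (1 − r)/2 = 0.776/2 = 0.3880.
Expected number = 0.3880 × 400 = 155.20 ≈ 155.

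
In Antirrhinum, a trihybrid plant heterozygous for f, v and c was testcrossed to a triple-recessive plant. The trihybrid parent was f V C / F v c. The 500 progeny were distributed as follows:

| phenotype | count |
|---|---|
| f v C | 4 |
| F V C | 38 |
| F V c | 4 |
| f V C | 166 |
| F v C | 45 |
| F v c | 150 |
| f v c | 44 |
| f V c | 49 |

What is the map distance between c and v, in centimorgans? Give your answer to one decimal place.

20.4 centimorgans

The two rarest classes, f v C and F V c, are the double crossovers. Comparing them with the parentals, only the v allele has switched, so v is the middle locus and the order is c – v – f.
Crossovers in the c–v interval produce the single-crossover classes f V c and F v C (49 + 45 = 94) plus the double crossovers (8).
RF(c–v) = (94 + 8) / 500 = 102/500 = 0.2040 → 20.4 centimorgans.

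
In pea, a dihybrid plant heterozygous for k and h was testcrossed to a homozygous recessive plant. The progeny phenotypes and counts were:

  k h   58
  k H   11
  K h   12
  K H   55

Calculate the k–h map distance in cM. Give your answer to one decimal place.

16.9 cM

The two most frequent classes, K H (55) and k h (58), are the parental types, so the F1 was K H / k h.
The recombinant classes are K h and k H: 12 + 11 = 23.
Recombination frequency = 23/136 = 0.1691 ≈ 16.9%, i.e. 16.9 cM.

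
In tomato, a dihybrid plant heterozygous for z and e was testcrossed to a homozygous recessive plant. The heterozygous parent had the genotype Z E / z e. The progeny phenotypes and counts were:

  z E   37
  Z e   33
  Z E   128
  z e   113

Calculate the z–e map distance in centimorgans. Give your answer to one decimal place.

22.5 centimorgans

The recombinant classes are Z e and z E: 33 + 37 = 70.
Recombination frequency = 70/311 = 0.2251 ≈ 22.5%, i.e. 22.5 centimorgans.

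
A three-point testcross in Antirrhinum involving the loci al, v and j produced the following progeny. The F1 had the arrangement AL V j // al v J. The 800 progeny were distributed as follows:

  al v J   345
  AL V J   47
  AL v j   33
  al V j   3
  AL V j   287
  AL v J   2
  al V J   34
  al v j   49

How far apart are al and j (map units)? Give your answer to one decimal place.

12.6 map units

The two rarest classes, al V j and AL v J, are the double crossovers. Comparing them with the parentals, only the al allele has switched, so al is the middle locus and the order is j – al – v.
Crossovers in the j–al interval produce the single-crossover classes AL V J and al v j (47 + 49 = 96) plus the double crossovers (5).
RF(j–al) = (96 + 5) / 800 = 101/800 = 0.1263 → 12.6 map units.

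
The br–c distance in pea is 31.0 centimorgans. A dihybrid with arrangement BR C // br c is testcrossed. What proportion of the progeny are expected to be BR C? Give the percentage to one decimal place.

34.5%

A map distance of 31.0 centimorgans corresponds to a recombination frequency of 0.310.
The F1 is BR C / br c, so BR C is a parental gamete class with expected frequency (1 − r)/2 = 0.690/2 = 0.3450.
That is 0.3450 = 34.5% of the progeny.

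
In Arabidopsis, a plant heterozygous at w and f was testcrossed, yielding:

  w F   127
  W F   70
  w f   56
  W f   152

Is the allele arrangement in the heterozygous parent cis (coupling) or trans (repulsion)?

trans

The two most frequent classes are W f (152) and w F (127); these are the parental (non-recombinant) types.
So the F1 carried W f on one chromosome and w F on the other — the recessive alleles are on opposite chromosomes (trans / repulsion).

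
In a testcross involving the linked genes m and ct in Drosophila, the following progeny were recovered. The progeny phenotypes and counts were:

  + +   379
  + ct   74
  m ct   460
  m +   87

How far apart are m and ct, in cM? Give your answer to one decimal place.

16.1 cM

The two most frequent classes, + + (379) and m ct (460), are the parental types, so the F1 was + + / m ct.
The recombinant classes are + ct and m +: 74 + 87 = 161.
Recombination frequency = 161/1000 = 0.1610 ≈ 16.1%, i.e. 16.1 cM.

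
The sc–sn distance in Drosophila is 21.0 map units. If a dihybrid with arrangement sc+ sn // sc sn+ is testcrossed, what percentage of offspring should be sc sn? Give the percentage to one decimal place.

10.5%

A map distance of 21.0 map units corresponds to a recombination frequency of 0.210.
The F1 is sc+ sn / sc sn+, so sc sn is a recombinant gamete class with expected frequency r/2 = 0.210/2 = 0.1050.
That is 0.1050 = 10.5% of the progeny.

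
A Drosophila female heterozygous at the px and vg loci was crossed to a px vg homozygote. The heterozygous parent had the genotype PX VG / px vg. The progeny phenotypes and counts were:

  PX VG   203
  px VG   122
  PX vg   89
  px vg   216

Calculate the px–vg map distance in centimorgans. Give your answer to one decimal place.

33.5 centimorgans

The recombinant classes are PX vg and px VG: 89 + 122 = 211.
Recombination frequency = 211/630 = 0.3349 ≈ 33.5%, i.e. 33.5 centimorgans.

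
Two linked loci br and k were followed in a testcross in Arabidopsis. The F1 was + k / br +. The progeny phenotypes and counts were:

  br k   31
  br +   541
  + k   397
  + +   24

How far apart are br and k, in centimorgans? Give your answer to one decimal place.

5.5 centimorgans

The recombinant classes are + + and br k: 24 + 31 = 55.
Recombination frequency = 55/993 = 0.0554 ≈ 5.5%, i.e. 5.5 centimorgans.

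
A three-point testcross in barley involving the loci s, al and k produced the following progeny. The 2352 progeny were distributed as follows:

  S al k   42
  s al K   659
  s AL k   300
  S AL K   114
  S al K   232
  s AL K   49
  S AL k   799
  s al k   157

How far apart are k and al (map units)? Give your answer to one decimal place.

The two most frequent reciprocal classes, s al K and S AL k, are the parental types, so the F1 was s al K / S AL k.
The two rarest classes, s AL K and S al k, are the double crossovers. Comparing them with the parentals, only the al allele has switched, so al is the middle locus and the order is s – al – k.
Crossovers in the al–k interval produce the single-crossover classes s al k and S AL K (157 + 114 = 271) plus the double crossovers (91).
RF(al–k) = (271 + 91) / 2352 = 362/2352 = 0.1539 → 15.4 map units.

15.4 map units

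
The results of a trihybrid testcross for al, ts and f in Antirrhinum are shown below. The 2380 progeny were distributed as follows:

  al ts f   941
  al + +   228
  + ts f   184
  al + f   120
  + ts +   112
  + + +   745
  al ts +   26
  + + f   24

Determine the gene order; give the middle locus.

The two most frequent reciprocal classes, + + + and al ts f, are the parental types, so the F1 was + + + / al ts f.
The two rarest classes, + + f and al ts +, are the double crossovers. Comparing them with the parentals, only the f allele has switched, so f is the middle locus and the order is ts – f – al.

f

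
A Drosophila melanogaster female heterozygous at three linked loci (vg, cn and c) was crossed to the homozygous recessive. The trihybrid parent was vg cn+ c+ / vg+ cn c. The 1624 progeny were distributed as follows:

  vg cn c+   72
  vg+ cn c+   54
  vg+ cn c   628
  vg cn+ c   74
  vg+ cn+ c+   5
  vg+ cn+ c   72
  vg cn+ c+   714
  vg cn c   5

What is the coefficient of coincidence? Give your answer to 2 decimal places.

The two rarest classes, vg+ cn+ c+ and vg cn c, are the double crossovers. Comparing them with the parentals, only the vg allele has switched, so vg is the middle locus and the order is c – vg – cn.
c–vg: (128 + 10)/1624 = 0.0850; vg–cn: (144 + 10)/1624 = 0.0948.
Expected DCO frequency = 0.0850 × 0.0948 ≈ 0.00806; observed = 10/1624 ≈ 0.00616.
Coefficient of coincidence = 0.00616/0.00806 ≈ 0.76.

0.76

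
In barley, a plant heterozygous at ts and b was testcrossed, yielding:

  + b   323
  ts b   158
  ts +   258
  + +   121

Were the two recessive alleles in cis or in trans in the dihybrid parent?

The two most frequent classes are + b (323) and ts + (258); these are the parental (non-recombinant) types.
So the F1 carried + b on one chromosome and ts + on the other — the recessive alleles are on opposite chromosomes (trans / repulsion).

trans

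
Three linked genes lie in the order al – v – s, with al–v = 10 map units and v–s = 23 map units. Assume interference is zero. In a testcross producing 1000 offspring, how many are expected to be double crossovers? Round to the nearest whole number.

Map distances give recombination frequencies of 0.100 and 0.230 for the two intervals.
With no interference, expected double-crossover frequency = 0.100 × 0.230 = 0.02300.
Expected number = 0.02300 × 1000 = 23.00 ≈ 23.

23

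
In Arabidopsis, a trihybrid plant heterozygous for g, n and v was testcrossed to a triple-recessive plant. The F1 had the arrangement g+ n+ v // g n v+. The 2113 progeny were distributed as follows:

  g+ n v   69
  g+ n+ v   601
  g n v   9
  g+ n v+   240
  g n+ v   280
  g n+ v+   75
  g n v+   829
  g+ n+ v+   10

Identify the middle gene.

v

The two rarest classes, g+ n+ v+ and g n v, are the double crossovers. Comparing them with the parentals, only the v allele has switched, so v is the middle locus and the order is n – v – g.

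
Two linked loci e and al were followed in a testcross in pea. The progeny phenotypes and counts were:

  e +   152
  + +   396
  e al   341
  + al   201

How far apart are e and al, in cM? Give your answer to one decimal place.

32.4 cM

The two most frequent classes, + + (396) and e al (341), are the parental types, so the F1 was + + / e al.
The recombinant classes are + al and e +: 201 + 152 = 353.
Recombination frequency = 353/1090 = 0.3239 ≈ 32.4%, i.e. 32.4 cM.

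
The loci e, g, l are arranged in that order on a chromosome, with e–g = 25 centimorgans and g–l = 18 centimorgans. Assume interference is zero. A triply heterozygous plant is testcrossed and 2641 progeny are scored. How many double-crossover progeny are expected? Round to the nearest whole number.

Map distances give recombination frequencies of 0.250 and 0.180 for the two intervals.
With no interference, expected double-crossover frequency = 0.250 × 0.180 = 0.04500.
Expected number = 0.04500 × 2641 = 118.84 ≈ 119.

119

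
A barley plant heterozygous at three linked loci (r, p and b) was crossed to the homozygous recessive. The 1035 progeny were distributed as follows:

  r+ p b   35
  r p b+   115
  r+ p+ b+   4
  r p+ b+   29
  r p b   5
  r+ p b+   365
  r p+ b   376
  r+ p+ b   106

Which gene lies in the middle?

p

The two most frequent reciprocal classes, r+ p b+ and r p+ b, are the parental types, so the F1 was r+ p b+ / r p+ b.
The two rarest classes, r+ p+ b+ and r p b, are the double crossovers. Comparing them with the parentals, only the p allele has switched, so p is the middle locus and the order is r – p – b.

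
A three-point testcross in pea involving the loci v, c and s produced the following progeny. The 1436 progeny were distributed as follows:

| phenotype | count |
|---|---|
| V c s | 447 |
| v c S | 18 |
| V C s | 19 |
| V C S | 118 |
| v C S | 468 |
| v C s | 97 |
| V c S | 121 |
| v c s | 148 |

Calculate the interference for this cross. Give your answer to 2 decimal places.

0.31

The two most frequent reciprocal classes, V c s and v C S, are the parental types, so the F1 was V c s / v C S.
The two rarest classes, V C s and v c S, are the double crossovers. Comparing them with the parentals, only the c allele has switched, so c is the middle locus and the order is v – c – s.
v–c: (266 + 37)/1436 = 0.2110; c–s: (218 + 37)/1436 = 0.1776.
Expected DCO frequency = 0.2110 × 0.1776 ≈ 0.03747; observed = 37/1436 ≈ 0.02577.
Coefficient of coincidence = 0.02577/0.03747 ≈ 0.69; interference = 1 − 0.69 = 0.31.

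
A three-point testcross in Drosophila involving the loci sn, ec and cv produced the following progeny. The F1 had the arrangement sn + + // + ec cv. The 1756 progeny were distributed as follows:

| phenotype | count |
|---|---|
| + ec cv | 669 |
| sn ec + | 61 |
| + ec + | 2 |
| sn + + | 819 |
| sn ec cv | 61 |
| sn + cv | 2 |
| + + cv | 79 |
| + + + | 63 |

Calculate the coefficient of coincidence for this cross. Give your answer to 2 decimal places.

0.38

The two rarest classes, sn + cv and + ec +, are the double crossovers. Comparing them with the parentals, only the cv allele has switched, so cv is the middle locus and the order is ec – cv – sn.
ec–cv: (140 + 4)/1756 = 0.0820; cv–sn: (124 + 4)/1756 = 0.0729.
Expected DCO frequency = 0.0820 × 0.0729 ≈ 0.00598; observed = 4/1756 ≈ 0.00228.
Coefficient of coincidence = 0.00228/0.00598 ≈ 0.38.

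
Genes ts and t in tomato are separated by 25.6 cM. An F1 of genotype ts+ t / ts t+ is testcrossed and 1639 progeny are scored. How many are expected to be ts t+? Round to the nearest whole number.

A map distance of 25.6 cM corresponds to a recombination frequency of 0.256.
The F1 is ts+ t / ts t+, so ts t+ is a parental gamete class with expected frequency (1 − r)/2 = 0.744/2 = 0.3720.
Expected number = 0.3720 × 1639 = 609.71 ≈ 610.

610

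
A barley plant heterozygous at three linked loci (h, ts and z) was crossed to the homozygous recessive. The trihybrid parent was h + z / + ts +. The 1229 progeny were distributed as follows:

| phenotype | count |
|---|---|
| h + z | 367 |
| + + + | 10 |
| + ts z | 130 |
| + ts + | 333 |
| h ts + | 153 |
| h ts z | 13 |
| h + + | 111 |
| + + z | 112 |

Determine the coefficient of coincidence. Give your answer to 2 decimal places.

The two rarest classes, h ts z and + + +, are the double crossovers. Comparing them with the parentals, only the ts allele has switched, so ts is the middle locus and the order is z – ts – h.
z–ts: (241 + 23)/1229 = 0.2148; ts–h: (265 + 23)/1229 = 0.2343.
Expected DCO frequency = 0.2148 × 0.2343 ≈ 0.05033; observed = 23/1229 ≈ 0.01871.
Coefficient of coincidence = 0.01871/0.05033 ≈ 0.37.

0.37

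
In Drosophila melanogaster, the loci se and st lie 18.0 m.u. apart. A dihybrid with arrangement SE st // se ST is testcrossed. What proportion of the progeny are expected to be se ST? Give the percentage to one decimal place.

A map distance of 18.0 m.u. corresponds to a recombination frequency of 0.180.
The F1 is SE st / se ST, so se ST is a parental gamete class with expected frequency (1 − r)/2 = 0.820/2 = 0.4100.
That is 0.4100 = 41.0% of the progeny.

41.0%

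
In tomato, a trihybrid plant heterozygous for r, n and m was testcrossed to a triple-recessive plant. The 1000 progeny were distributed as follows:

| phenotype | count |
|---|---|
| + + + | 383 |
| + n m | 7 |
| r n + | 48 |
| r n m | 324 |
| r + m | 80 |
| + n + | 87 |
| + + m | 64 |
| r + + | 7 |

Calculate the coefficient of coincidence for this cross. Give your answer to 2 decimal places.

0.61

The two most frequent reciprocal classes, r n m and + + +, are the parental types, so the F1 was r n m / + + +.
The two rarest classes, + n m and r + +, are the double crossovers. Comparing them with the parentals, only the r allele has switched, so r is the middle locus and the order is n – r – m.
n–r: (167 + 14)/1000 = 0.1810; r–m: (112 + 14)/1000 = 0.1260.
Expected DCO frequency = 0.1810 × 0.1260 ≈ 0.02281; observed = 14/1000 ≈ 0.01400.
Coefficient of coincidence = 0.01400/0.02281 ≈ 0.61.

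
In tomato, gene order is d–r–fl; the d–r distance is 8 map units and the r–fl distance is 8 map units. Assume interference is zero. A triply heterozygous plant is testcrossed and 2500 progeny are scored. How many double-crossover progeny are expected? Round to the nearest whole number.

16

Map distances give recombination frequencies of 0.080 and 0.080 for the two intervals.
With no interference, expected double-crossover frequency = 0.080 × 0.080 = 0.00640.
Expected number = 0.00640 × 2500 = 16.00 ≈ 16.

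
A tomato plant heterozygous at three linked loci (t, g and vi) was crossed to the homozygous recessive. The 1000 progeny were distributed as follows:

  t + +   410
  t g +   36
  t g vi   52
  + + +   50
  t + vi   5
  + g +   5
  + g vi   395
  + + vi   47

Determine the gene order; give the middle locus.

vi

The two most frequent reciprocal classes, + g vi and t + +, are the parental types, so the F1 was + g vi / t + +.
The two rarest classes, + g + and t + vi, are the double crossovers. Comparing them with the parentals, only the vi allele has switched, so vi is the middle locus and the order is g – vi – t.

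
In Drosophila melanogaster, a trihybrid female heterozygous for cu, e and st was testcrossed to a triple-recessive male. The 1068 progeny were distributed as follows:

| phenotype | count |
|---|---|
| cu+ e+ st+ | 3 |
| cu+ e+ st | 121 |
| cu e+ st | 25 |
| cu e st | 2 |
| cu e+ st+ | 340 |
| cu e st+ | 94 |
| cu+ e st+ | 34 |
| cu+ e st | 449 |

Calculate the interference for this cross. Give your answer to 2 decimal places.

The two most frequent reciprocal classes, cu+ e st and cu e+ st+, are the parental types, so the F1 was cu+ e st / cu e+ st+.
The two rarest classes, cu e st and cu+ e+ st+, are the double crossovers. Comparing them with the parentals, only the cu allele has switched, so cu is the middle locus and the order is st – cu – e.
st–cu: (59 + 5)/1068 = 0.0599; cu–e: (215 + 5)/1068 = 0.2060.
Expected DCO frequency = 0.0599 × 0.2060 ≈ 0.01234; observed = 5/1068 ≈ 0.00468.
Coefficient of coincidence = 0.00468/0.01234 ≈ 0.38; interference = 1 − 0.38 = 0.62.

0.62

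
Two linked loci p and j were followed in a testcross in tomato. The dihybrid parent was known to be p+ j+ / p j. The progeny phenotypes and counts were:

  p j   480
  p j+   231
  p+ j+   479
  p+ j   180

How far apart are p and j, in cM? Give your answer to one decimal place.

The recombinant classes are p+ j and p j+: 180 + 231 = 411.
Recombination frequency = 411/1370 = 0.3000 ≈ 30.0%, i.e. 30.0 cM.

30.0 cM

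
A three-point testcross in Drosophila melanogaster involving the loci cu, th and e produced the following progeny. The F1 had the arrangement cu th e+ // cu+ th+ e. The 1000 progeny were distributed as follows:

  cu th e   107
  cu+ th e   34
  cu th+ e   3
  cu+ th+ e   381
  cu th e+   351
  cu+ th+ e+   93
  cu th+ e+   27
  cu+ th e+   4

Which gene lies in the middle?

cu

The two rarest classes, cu+ th e+ and cu th+ e, are the double crossovers. Comparing them with the parentals, only the cu allele has switched, so cu is the middle locus and the order is e – cu – th.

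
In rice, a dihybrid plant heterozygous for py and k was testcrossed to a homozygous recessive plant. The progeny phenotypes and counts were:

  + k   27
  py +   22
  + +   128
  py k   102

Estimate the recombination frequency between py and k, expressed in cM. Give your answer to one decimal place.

17.6 cM

The two most frequent classes, + + (128) and py k (102), are the parental types, so the F1 was + + / py k.
The recombinant classes are + k and py +: 27 + 22 = 49.
Recombination frequency = 49/279 = 0.1756 ≈ 17.6%, i.e. 17.6 cM.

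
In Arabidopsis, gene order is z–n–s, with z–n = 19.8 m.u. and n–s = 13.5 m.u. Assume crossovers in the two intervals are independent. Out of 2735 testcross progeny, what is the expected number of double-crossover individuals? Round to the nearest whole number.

Map distances give recombination frequencies of 0.198 and 0.135 for the two intervals.
With no interference, expected double-crossover frequency = 0.198 × 0.135 = 0.02673.
Expected number = 0.02673 × 2735 = 73.11 ≈ 73.

73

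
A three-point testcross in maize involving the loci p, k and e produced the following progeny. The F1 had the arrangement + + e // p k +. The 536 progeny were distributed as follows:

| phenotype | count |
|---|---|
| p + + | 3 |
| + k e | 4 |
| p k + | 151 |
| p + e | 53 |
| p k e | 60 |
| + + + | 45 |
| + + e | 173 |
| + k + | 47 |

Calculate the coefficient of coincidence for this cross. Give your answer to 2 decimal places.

0.31

The two rarest classes, + k e and p + +, are the double crossovers. Comparing them with the parentals, only the k allele has switched, so k is the middle locus and the order is p – k – e.
p–k: (100 + 7)/536 = 0.1996; k–e: (105 + 7)/536 = 0.2090.
Expected DCO frequency = 0.1996 × 0.2090 ≈ 0.04172; observed = 7/536 ≈ 0.01306.
Coefficient of coincidence = 0.01306/0.04172 ≈ 0.31.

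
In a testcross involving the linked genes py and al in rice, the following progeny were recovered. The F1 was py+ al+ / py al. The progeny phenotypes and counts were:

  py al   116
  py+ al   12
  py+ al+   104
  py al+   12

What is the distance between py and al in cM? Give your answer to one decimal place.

The recombinant classes are py+ al and py al+: 12 + 12 = 24.
Recombination frequency = 24/244 = 0.0984 ≈ 9.8%, i.e. 9.8 cM.

9.8 cM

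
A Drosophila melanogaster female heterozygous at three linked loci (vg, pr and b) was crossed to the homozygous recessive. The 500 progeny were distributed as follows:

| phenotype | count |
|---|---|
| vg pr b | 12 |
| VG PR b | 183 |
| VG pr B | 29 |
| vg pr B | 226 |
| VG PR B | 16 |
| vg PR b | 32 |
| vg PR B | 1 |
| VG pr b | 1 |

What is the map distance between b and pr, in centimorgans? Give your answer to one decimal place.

The two most frequent reciprocal classes, vg pr B and VG PR b, are the parental types, so the F1 was vg pr B / VG PR b.
The two rarest classes, vg PR B and VG pr b, are the double crossovers. Comparing them with the parentals, only the pr allele has switched, so pr is the middle locus and the order is vg – pr – b.
Crossovers in the pr–b interval produce the single-crossover classes vg pr b and VG PR B (12 + 16 = 28) plus the double crossovers (2).
RF(pr–b) = (28 + 2) / 500 = 30/500 = 0.0600 → 6.0 centimorgans.

6.0 centimorgans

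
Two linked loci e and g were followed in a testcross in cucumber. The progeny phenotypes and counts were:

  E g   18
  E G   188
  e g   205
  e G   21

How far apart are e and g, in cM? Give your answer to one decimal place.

9.0 cM

The two most frequent classes, E G (188) and e g (205), are the parental types, so the F1 was E G / e g.
The recombinant classes are E g and e G: 18 + 21 = 39.
Recombination frequency = 39/432 = 0.0903 ≈ 9.0%, i.e. 9.0 cM.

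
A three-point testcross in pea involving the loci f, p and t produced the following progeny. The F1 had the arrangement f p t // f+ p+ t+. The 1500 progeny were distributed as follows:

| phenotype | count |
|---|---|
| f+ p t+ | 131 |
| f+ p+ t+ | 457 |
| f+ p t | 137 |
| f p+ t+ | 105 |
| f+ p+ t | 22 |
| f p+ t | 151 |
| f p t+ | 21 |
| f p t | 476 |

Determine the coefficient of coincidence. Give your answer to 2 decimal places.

The two rarest classes, f p t+ and f+ p+ t, are the double crossovers. Comparing them with the parentals, only the t allele has switched, so t is the middle locus and the order is p – t – f.
p–t: (282 + 43)/1500 = 0.2167; t–f: (242 + 43)/1500 = 0.1900.
Expected DCO frequency = 0.2167 × 0.1900 ≈ 0.04117; observed = 43/1500 ≈ 0.02867.
Coefficient of coincidence = 0.02867/0.04117 ≈ 0.70.

0.70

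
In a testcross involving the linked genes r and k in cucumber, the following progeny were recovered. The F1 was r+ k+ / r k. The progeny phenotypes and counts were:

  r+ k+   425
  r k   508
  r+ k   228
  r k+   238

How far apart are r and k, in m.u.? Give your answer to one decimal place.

33.3 m.u.

The recombinant classes are r+ k and r k+: 228 + 238 = 466.
Recombination frequency = 466/1399 = 0.3331 ≈ 33.3%, i.e. 33.3 m.u.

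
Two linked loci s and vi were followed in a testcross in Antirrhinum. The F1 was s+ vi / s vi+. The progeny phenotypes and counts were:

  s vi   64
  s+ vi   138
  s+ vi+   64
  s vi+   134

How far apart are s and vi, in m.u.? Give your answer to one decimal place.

The recombinant classes are s+ vi+ and s vi: 64 + 64 = 128.
Recombination frequency = 128/400 = 0.3200 ≈ 32.0%, i.e. 32.0 m.u.

32.0 m.u.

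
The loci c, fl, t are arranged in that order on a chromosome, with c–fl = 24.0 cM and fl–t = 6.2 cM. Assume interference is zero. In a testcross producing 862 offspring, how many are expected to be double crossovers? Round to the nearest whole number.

Map distances give recombination frequencies of 0.240 and 0.062 for the two intervals.
With no interference, expected double-crossover frequency = 0.240 × 0.062 = 0.01488.
Expected number = 0.01488 × 862 = 12.83 ≈ 13.

13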